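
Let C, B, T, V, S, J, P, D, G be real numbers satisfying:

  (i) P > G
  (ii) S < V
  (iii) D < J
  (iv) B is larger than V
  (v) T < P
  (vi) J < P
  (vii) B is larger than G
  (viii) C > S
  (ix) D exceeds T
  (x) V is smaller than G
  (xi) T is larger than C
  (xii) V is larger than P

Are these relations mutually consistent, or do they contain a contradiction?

Chaining the given relations yields P < V < G, so P < G. But one relation states G < P. These cannot both hold.

inconsistent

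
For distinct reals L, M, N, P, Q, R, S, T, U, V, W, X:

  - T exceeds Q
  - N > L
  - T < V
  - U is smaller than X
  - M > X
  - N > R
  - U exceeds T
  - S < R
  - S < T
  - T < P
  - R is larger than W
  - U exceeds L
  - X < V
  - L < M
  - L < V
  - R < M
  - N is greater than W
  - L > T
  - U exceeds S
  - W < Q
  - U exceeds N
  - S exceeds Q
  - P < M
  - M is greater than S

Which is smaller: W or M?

W

Chaining the given relations: W < Q < S < T < L < N < U < X < M.
So W < M; W is the smaller of the two.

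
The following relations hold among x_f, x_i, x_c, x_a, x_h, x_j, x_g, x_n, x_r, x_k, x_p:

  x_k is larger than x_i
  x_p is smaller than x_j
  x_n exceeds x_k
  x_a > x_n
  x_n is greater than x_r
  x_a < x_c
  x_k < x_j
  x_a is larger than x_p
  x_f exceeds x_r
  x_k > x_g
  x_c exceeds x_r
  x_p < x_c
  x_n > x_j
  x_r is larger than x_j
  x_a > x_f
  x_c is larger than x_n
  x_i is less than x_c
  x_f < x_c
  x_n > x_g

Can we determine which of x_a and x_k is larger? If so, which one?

Following the relations from x_k: x_k < x_j < x_r < x_n < x_a.
So x_a is larger.

x_a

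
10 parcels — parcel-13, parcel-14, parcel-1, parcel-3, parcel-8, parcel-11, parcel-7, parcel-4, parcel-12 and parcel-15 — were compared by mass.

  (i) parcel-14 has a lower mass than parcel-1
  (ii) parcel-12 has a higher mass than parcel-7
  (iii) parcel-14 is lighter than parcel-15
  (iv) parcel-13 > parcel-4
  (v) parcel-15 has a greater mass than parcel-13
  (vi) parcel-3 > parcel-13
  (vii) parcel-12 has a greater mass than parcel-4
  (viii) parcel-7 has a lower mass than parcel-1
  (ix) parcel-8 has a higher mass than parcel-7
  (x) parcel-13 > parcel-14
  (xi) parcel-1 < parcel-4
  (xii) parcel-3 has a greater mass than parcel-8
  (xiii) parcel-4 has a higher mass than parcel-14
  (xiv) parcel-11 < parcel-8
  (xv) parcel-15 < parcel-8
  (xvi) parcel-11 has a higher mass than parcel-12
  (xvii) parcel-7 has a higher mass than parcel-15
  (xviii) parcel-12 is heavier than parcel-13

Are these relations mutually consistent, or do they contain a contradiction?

inconsistent

Chaining the given relations yields parcel-13 < parcel-15 < parcel-7 < parcel-1 < parcel-4, so parcel-13 < parcel-4. But one relation states parcel-4 < parcel-13. These cannot both hold.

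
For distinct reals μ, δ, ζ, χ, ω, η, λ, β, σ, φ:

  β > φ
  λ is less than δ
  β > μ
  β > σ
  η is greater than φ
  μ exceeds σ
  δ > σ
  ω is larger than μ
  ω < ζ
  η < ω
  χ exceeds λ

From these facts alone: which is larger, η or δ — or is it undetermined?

Following every chain through η: above η we get ω, ζ; below η we get φ.
δ is not reached, and no chain runs the other way from δ to η.
So the given relations leave the order of η and δ undetermined.

undetermined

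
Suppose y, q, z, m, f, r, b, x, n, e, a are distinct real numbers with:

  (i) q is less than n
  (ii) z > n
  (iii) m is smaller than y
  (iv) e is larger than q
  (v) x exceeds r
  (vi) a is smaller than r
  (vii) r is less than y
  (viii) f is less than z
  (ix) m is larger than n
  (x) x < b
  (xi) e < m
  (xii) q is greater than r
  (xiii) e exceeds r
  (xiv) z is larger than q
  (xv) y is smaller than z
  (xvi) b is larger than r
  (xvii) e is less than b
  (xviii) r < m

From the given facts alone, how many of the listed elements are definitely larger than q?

6

Directly above q: e, n, z.
One step further: m, b (5 so far).
One step further: y (6 so far).
Nothing else is reachable above q; 6 in all.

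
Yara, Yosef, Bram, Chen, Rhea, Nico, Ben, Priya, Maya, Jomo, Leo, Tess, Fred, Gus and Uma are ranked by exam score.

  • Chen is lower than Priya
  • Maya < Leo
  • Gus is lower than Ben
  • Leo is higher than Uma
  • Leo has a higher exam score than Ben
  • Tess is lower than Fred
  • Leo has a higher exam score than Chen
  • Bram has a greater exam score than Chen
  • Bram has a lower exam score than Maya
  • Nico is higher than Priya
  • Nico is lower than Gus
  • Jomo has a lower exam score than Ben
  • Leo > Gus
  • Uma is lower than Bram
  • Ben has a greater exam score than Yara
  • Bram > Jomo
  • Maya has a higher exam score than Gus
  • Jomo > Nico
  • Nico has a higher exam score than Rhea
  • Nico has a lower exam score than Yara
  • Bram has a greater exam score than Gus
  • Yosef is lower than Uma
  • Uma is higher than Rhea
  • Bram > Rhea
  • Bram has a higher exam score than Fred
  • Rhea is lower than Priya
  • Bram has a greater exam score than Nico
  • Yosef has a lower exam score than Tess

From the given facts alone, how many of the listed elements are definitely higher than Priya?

8

Directly above Priya: Nico.
One step further: Jomo, Yara, Gus, Bram (5 so far).
One step further: Ben, Maya, Leo (8 so far).
Nothing else is reachable above Priya; 8 in all.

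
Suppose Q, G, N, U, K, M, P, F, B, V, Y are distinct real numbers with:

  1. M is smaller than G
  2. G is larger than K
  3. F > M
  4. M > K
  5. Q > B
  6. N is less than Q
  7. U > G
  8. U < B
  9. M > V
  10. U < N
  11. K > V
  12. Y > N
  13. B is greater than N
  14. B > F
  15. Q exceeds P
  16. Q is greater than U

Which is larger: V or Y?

Y

The relevant relations are V < K; K < M; M < G; G < U; U < N; N < Y.
Together: V < K < M < G < U < N < Y.
So V < Y; Y is the larger of the two.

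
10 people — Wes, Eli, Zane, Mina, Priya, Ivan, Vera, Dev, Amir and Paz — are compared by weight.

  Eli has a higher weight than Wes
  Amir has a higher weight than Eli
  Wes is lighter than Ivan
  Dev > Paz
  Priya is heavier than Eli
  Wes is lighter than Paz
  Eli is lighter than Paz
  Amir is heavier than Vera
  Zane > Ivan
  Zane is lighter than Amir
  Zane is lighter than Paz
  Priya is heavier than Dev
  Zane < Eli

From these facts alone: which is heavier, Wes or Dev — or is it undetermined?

Dev

Wes < Ivan and Ivan < Zane give Wes < Zane.
Then Zane < Eli extends the chain to Eli.
Then Eli < Paz extends the chain to Paz.
With Paz < Dev: Wes < Ivan < Zane < Eli < Paz < Dev.
So Dev is heavier.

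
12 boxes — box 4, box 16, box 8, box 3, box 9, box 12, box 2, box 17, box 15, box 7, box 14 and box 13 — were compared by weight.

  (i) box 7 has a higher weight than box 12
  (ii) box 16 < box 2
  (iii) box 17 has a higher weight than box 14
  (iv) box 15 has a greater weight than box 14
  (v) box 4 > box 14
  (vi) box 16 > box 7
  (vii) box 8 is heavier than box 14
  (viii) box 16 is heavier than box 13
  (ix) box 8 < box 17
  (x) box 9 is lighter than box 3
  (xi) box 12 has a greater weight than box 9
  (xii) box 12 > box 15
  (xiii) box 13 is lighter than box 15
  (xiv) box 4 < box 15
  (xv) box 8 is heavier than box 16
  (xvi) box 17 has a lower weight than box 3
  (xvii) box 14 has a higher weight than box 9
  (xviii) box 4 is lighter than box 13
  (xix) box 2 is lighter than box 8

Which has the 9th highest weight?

The consecutive relations fix a unique order: box 9 < box 14 < box 4 < box 13 < box 15 < box 12 < box 7 < box 16 < box 2 < box 8 < box 17 < box 3.
Counting 9 from the largest end gives box 13.

box 13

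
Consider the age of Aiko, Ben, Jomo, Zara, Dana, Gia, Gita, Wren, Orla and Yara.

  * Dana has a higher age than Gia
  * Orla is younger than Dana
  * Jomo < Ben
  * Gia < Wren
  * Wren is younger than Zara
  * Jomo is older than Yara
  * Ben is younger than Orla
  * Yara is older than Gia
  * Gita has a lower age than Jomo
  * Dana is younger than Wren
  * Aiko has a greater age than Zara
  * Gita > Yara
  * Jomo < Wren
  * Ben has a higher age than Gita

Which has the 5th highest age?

Orla

Piecing the relations together gives one ordering: Gia < Yara < Gita < Jomo < Ben < Orla < Dana < Wren < Zara < Aiko.
The 5th largest is Orla.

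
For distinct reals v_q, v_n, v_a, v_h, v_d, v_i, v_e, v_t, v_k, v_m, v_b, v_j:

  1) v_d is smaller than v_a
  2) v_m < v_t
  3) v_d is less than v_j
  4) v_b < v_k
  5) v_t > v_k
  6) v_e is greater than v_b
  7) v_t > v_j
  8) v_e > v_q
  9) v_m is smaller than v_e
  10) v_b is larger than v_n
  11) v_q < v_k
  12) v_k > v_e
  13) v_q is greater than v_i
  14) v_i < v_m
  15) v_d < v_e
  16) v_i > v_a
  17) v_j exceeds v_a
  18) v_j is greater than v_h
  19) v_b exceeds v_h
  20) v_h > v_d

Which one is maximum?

v_t

Chaining downward from v_t: directly below it, v_m, v_j, v_k; then v_d, v_a, v_h, v_b, v_i, v_q, v_e; then v_n.
That covers every other element, and nothing is given above v_t, so v_t is the maximum.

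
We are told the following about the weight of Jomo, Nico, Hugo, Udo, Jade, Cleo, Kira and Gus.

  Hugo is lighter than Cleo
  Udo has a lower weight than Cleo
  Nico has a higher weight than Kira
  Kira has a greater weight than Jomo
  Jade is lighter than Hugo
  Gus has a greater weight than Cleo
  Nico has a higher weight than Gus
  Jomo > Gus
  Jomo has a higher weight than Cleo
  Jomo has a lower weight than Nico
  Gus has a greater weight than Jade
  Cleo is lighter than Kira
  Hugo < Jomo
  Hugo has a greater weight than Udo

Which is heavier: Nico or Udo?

Nico

Link the given pairs in sequence: Udo < Hugo; Hugo < Cleo; Cleo < Gus; Gus < Jomo; Jomo < Nico.
Chaining these gives Udo < Hugo < Cleo < Gus < Jomo < Nico.
So Udo < Nico; Nico is the heavier of the two.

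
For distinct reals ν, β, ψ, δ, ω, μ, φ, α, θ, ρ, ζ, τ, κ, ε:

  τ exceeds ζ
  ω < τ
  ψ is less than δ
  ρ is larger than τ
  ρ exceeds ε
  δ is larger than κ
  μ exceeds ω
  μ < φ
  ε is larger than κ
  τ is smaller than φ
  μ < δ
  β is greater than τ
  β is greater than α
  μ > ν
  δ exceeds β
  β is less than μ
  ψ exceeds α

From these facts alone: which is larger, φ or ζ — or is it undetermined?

ζ < τ and τ < β give ζ < β.
Then β < μ extends the chain to μ.
With μ < φ: ζ < τ < β < μ < φ.
So φ is larger.

φ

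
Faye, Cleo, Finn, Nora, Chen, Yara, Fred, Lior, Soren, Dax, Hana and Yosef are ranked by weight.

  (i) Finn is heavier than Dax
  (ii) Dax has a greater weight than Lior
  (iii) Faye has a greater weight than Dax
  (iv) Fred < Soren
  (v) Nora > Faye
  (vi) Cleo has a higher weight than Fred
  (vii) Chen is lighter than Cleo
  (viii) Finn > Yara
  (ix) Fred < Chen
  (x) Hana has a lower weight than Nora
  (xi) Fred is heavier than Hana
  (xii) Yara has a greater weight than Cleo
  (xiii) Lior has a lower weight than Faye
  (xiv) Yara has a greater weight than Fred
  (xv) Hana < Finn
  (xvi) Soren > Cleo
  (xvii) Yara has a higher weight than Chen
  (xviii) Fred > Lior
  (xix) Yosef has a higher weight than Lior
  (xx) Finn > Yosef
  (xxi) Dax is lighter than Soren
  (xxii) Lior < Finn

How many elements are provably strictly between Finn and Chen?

2

The relations place Chen below Finn. An element lies strictly between them when it is forced above Chen and also forced below Finn.
Above Chen: {Cleo, Yara, Soren}. Below Finn: {Hana, Lior, Dax, Fred, Cleo, Yara, Yosef}.
Intersection: {Cleo, Yara} — 2.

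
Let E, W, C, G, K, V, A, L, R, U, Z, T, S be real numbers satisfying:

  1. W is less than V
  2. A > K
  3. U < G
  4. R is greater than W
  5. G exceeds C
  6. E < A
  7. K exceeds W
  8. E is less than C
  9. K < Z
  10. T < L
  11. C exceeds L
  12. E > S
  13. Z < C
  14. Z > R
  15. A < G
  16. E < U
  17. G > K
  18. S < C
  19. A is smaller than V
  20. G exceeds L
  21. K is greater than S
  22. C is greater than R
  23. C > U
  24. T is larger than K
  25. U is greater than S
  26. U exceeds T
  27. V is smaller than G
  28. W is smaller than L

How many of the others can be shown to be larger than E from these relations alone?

5

The elements the relations force above E are U, A, V, C, G — no chain reaches any other.
That is 5.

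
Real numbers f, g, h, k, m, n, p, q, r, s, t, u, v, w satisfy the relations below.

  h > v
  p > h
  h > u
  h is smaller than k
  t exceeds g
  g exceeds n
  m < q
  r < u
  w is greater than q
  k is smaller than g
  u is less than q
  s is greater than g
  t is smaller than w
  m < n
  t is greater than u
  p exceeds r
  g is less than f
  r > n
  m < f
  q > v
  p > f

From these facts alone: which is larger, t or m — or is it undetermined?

t

m < n < r < u < h < k < g < t, by transitivity through n, r, u, h, k, g.
So t is larger.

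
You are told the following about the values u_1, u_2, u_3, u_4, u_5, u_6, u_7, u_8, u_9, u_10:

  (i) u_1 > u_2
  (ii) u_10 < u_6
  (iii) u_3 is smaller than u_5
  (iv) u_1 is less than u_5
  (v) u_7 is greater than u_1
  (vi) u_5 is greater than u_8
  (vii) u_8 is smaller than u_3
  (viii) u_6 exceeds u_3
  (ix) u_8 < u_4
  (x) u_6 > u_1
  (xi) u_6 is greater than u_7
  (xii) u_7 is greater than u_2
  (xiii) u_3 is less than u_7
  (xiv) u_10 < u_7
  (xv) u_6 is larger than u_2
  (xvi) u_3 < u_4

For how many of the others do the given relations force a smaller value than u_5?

The elements the relations force below u_5 are u_8, u_2, u_3, u_1 — no chain reaches any other.
That is 4.

4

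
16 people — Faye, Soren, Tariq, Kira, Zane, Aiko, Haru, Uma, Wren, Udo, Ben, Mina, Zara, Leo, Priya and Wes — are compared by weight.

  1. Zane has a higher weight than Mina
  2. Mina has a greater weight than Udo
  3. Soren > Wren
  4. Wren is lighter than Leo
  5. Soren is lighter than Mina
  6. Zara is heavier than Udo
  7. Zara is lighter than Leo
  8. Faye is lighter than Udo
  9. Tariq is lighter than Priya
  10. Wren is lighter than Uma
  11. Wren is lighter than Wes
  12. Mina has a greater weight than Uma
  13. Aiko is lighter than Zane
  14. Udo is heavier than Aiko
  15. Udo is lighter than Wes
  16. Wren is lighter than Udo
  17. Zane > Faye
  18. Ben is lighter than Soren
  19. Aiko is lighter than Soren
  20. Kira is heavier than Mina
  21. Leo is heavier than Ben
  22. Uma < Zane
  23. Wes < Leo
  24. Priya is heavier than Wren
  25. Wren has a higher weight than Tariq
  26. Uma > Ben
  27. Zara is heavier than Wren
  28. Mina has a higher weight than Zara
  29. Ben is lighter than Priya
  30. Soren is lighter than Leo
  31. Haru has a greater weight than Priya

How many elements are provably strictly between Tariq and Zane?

6

The relations place Tariq below Zane. An element lies strictly between them when it is forced above Tariq and also forced below Zane.
Above Tariq: {Wren, Uma, Soren, Udo, Zara, Priya, Wes, Haru, Mina, Leo, Kira}. Below Zane: {Aiko, Faye, Wren, Ben, Uma, Soren, Udo, Zara, Mina}.
Intersection: {Wren, Uma, Soren, Udo, Zara, Mina} — 6.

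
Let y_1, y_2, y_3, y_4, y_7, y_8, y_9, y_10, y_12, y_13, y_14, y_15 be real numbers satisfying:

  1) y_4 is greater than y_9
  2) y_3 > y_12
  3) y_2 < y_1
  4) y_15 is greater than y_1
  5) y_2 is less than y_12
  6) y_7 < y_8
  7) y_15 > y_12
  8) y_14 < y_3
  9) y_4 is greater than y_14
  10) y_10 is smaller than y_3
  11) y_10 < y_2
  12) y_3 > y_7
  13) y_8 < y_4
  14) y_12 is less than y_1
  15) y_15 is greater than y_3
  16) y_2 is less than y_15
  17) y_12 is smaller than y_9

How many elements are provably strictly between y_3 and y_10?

The relations place y_10 below y_3. An element lies strictly between them when it is forced above y_10 and also forced below y_3.
Above y_10: {y_2, y_12, y_9, y_4, y_1, y_15}. Below y_3: {y_7, y_14, y_2, y_12}.
Intersection: {y_2, y_12} — 2.

2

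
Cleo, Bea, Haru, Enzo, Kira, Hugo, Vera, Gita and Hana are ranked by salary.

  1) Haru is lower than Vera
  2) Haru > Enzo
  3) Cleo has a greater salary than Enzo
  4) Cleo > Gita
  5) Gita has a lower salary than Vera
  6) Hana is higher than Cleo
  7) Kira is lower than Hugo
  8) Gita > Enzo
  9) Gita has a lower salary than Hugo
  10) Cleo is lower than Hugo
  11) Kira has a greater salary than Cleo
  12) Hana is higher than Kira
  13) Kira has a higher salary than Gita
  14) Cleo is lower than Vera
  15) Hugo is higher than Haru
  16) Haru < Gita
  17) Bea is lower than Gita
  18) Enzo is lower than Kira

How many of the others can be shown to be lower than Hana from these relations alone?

6

From Hana the given relations immediately reach Cleo, Kira.
From those, Enzo, Gita — 4 in total.
From those, Bea, Haru — 6 in total.
Nothing else is reachable below Hana; 6 in all.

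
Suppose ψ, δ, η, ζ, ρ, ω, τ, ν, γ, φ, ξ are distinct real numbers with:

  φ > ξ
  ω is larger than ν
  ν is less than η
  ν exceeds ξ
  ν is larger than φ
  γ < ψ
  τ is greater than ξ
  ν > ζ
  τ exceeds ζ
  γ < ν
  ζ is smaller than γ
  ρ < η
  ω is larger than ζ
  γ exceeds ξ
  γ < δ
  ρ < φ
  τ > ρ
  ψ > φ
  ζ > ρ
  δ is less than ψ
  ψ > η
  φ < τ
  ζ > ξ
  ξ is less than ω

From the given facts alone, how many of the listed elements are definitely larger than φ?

5

The elements the relations force above φ are τ, ν, ω, η, ψ — no chain reaches any other.
That is 5.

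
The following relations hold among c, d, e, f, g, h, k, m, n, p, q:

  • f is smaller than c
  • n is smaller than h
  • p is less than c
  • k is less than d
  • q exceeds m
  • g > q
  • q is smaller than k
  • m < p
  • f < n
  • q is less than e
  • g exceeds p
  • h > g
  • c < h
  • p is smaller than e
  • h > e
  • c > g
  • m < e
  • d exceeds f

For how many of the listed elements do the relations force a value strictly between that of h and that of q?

3

Chaining upward from q reaches: e, k, g, d, c.
Chaining downward from h reaches: m, p, f, n, e, g, c.
Strictly between q and h are those in both lists: e, g, c — 3 elements.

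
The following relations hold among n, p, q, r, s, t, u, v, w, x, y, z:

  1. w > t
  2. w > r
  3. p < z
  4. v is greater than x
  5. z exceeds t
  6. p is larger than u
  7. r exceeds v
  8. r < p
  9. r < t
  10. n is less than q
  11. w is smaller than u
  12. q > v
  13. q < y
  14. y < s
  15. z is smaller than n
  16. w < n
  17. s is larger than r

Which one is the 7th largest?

u

Chaining the given pairs: x < v < r < t < w < u < p < z < n < q < y < s.
Counting 7 from the largest end gives u.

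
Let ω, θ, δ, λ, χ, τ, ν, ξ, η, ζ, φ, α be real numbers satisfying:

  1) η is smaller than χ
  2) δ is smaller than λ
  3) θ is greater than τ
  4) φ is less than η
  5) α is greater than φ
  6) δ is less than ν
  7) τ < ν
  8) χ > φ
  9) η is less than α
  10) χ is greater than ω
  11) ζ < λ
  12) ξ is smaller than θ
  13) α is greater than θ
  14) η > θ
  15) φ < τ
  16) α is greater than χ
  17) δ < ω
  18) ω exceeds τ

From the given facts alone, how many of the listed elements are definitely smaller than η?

The elements the relations force below η are φ, ξ, τ, θ — no chain reaches any other.
That is 4.

4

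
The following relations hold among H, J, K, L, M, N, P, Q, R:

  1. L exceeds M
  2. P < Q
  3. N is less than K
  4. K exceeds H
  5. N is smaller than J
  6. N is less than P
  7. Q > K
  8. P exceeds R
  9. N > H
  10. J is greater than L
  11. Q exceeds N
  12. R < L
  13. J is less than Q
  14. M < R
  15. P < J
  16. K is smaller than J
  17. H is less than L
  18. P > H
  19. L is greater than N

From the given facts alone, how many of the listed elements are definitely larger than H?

Directly above H: N, P, L, K.
One step further: J, Q (6 so far).
No other element is forced above H by the given relations, so the count is 6.

6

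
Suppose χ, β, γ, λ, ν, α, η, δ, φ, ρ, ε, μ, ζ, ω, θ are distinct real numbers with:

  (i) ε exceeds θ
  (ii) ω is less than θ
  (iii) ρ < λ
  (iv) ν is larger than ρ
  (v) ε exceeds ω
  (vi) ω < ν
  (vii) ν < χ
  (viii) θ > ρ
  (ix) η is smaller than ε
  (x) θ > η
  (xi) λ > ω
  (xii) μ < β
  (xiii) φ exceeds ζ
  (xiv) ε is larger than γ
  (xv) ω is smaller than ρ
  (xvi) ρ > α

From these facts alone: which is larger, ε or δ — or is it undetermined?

undetermined

Following every chain through ε: below ε we get ω, γ, α, ρ, η, θ.
δ is not reached, and no chain runs the other way from δ to ε.
So the given relations leave the order of ε and δ undetermined.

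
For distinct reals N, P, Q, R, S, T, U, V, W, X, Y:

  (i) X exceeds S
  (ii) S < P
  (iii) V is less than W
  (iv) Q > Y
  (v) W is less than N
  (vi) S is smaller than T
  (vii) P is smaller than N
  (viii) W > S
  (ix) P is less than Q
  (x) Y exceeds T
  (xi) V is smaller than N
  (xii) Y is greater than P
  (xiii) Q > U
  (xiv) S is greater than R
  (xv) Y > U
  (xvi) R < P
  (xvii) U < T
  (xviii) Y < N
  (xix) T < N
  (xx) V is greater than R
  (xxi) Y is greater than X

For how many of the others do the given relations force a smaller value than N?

From N the given relations immediately reach V, T, P, Y, W.
From those, R, U, S, X — 9 in total.
Nothing else is reachable below N; 9 in all.

9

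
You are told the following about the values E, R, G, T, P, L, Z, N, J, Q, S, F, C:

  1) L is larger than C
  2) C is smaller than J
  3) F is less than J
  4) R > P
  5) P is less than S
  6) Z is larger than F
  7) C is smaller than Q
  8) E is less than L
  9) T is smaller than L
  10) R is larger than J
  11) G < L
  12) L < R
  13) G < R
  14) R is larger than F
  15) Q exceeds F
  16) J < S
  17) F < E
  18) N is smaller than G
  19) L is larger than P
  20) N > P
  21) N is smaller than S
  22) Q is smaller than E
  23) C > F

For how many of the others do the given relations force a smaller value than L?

8

The elements the relations force below L are F, P, N, C, T, Q, G, E — no chain reaches any other.
That is 8.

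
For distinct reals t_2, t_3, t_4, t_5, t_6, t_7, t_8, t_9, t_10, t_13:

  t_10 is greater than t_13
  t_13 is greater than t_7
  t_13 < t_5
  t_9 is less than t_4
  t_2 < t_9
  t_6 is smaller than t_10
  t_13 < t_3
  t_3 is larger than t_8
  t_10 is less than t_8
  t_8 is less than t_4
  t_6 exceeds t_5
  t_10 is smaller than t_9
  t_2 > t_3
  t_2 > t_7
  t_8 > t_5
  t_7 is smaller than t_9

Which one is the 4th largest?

t_3

Chaining the given pairs: t_7 < t_13 < t_5 < t_6 < t_10 < t_8 < t_3 < t_2 < t_9 < t_4.
The 4th largest is t_3.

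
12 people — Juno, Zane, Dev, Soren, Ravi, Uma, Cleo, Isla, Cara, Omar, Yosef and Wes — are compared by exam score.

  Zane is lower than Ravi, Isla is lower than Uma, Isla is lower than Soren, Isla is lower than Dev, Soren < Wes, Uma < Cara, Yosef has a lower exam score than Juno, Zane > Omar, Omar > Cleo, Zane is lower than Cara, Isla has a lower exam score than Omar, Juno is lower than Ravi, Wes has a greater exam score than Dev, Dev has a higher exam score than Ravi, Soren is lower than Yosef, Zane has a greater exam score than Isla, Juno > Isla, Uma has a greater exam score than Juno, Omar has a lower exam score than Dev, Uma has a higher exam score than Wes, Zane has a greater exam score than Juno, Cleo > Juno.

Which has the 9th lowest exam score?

Piecing the relations together gives one ordering: Isla < Soren < Yosef < Juno < Cleo < Omar < Zane < Ravi < Dev < Wes < Uma < Cara.
Counting 9 from the smallest end gives Dev.

Dev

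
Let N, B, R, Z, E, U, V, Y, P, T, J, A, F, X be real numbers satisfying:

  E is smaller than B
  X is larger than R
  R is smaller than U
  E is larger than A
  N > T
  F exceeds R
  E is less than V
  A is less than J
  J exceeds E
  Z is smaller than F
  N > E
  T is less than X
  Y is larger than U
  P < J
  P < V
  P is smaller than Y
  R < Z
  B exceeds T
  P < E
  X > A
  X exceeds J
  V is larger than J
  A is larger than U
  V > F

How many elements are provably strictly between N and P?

1

The relations place P below N. An element lies strictly between them when it is forced above P and also forced below N.
Above P: {E, J, V, X, B, Y}. Below N: {R, U, A, E, T}.
Intersection: {E} — 1.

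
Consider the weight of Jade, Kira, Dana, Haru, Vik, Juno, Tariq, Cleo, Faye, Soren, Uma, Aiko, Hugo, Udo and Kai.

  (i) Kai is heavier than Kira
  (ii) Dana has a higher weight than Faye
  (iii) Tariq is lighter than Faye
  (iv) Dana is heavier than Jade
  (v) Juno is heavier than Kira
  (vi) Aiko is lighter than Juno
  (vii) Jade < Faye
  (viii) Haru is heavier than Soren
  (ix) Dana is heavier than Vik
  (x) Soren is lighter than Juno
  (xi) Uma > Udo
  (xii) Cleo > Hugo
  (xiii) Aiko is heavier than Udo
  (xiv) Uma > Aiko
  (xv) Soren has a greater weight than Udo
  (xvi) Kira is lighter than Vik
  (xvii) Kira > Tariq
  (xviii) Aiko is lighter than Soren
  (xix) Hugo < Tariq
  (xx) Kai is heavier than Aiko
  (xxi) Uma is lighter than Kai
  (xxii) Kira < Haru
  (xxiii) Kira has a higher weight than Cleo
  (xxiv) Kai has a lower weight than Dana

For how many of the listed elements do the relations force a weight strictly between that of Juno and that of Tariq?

1

Chaining upward from Tariq reaches: Kira, Kai, Faye, Vik, Haru, Dana.
Chaining downward from Juno reaches: Udo, Hugo, Cleo, Aiko, Kira, Soren.
Strictly between Tariq and Juno are those in both lists: Kira — 1 element.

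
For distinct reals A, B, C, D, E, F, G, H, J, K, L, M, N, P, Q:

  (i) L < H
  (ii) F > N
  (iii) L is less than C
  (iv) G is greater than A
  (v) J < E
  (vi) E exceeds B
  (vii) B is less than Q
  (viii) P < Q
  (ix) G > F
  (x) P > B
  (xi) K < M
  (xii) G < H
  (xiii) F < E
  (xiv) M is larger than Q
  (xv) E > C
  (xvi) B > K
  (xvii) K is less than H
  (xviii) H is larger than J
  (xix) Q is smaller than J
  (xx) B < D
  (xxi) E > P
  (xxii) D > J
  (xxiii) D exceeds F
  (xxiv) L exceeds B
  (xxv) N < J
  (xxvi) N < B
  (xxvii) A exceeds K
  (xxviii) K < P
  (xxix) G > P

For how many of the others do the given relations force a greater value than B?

10

Directly above B: L, P, Q, E, D.
One step further: C, J, G, H, M (10 so far).
No other element is forced above B by the given relations, so the count is 10.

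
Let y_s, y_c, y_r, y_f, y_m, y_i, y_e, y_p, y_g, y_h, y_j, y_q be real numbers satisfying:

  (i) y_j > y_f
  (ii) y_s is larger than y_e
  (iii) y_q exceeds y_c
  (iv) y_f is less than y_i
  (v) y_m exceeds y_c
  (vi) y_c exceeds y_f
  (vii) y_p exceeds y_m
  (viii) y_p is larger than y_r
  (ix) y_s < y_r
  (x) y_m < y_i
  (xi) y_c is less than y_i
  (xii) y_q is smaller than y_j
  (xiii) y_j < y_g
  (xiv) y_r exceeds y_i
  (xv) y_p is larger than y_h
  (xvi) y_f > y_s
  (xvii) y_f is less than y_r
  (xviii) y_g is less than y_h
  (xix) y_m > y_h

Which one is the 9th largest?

Piecing the relations together gives one ordering: y_e < y_s < y_f < y_c < y_q < y_j < y_g < y_h < y_m < y_i < y_r < y_p.
The 9th largest is y_c.

y_c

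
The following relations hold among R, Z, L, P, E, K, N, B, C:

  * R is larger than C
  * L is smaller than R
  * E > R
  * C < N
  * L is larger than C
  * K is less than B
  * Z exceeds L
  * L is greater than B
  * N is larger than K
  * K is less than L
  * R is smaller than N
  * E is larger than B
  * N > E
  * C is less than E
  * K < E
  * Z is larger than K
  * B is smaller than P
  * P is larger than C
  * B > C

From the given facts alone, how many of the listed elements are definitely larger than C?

7

From C the given relations immediately reach B, P, L, R, E, N.
From those, Z — 7 in total.
Nothing else is reachable above C; 7 in all.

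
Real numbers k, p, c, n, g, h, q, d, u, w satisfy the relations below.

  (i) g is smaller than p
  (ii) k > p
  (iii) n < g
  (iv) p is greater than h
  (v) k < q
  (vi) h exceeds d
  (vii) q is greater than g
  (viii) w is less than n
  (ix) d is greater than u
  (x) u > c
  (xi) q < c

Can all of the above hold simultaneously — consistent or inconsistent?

Chaining the given relations yields p < k < q < c < u < d < h, so p < h. But one relation states h < p. These cannot both hold.

inconsistent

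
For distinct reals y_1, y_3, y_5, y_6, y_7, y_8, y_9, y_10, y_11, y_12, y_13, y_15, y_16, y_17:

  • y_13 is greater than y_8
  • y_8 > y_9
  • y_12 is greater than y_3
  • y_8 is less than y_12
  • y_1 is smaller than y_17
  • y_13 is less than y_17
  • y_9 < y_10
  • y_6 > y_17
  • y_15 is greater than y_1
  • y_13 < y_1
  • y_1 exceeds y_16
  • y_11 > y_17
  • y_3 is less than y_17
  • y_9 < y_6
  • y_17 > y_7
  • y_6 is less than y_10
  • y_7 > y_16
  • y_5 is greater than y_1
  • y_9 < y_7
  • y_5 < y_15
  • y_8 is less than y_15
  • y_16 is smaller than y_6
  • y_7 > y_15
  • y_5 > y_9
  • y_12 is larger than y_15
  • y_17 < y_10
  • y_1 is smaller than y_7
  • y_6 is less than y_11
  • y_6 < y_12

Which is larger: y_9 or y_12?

Chaining the given relations: y_9 < y_8 < y_13 < y_1 < y_5 < y_15 < y_7 < y_17 < y_6 < y_12.
So y_9 < y_12; y_12 is the larger of the two.

y_12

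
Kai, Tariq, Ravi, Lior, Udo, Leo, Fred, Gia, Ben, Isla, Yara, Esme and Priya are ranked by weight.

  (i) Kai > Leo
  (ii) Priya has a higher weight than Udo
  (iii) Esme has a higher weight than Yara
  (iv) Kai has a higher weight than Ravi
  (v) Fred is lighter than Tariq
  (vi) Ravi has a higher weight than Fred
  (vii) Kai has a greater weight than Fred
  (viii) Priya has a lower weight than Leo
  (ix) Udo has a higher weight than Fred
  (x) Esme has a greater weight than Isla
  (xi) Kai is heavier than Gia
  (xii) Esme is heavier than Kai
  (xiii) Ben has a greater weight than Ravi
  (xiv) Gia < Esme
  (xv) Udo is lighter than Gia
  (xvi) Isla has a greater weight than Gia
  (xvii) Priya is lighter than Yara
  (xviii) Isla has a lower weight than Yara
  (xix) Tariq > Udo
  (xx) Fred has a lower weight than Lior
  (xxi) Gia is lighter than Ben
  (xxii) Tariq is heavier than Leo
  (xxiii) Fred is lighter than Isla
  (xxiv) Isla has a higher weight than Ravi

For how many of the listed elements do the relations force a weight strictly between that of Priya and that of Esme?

Chaining upward from Priya reaches: Leo, Yara, Tariq, Kai.
Chaining downward from Esme reaches: Fred, Udo, Gia, Leo, Ravi, Isla, Yara, Kai.
Strictly between Priya and Esme are those in both lists: Leo, Yara, Kai — 3 elements.

3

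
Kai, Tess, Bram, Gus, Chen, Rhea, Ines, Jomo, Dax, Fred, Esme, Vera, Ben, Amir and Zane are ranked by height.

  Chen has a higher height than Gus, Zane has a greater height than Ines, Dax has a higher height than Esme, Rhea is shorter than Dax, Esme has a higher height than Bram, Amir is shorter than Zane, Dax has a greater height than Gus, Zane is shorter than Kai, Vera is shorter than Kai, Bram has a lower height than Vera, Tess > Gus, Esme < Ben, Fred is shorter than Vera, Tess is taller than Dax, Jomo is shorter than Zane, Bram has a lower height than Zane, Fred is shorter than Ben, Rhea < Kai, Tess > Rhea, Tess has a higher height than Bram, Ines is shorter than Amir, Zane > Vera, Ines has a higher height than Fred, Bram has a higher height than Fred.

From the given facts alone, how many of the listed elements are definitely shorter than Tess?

6

From Tess the given relations immediately reach Bram, Gus, Rhea, Dax.
From those, Fred, Esme — 6 in total.
Nothing else is reachable below Tess; 6 in all.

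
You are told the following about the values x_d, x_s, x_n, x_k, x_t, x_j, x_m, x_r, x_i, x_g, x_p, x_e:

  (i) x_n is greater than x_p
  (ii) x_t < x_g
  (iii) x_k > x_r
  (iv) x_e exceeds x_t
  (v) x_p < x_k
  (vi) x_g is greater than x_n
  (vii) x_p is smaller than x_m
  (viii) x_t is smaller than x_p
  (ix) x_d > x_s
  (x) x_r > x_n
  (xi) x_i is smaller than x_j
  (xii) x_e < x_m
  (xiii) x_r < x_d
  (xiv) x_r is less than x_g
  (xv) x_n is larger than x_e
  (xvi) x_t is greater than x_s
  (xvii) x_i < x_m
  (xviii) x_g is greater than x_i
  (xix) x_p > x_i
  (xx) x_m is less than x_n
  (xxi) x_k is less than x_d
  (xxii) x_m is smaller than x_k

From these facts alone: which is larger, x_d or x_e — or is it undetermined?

x_d

x_e < x_m and x_m < x_n give x_e < x_n.
With x_n < x_r: x_e < x_m < x_n < x_r.
Then x_r < x_k extends the chain to x_k.
With x_k < x_d: x_e < x_m < x_n < x_r < x_k < x_d.
So x_d is larger.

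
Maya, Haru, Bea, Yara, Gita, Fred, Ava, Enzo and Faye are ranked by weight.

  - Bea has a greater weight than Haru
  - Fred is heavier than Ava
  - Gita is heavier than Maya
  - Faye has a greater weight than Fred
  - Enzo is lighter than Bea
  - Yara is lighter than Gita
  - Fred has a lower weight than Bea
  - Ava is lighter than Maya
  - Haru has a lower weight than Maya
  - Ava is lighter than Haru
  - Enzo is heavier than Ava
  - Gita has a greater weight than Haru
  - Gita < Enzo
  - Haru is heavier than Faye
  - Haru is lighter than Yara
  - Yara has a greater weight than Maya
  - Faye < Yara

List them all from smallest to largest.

Ava < Fred < Faye < Haru < Maya < Yara < Gita < Enzo < Bea

Nothing is placed below Ava, so it is least; from there Ava < Fred; Fred < Faye; Faye < Haru; Haru < Maya; Maya < Yara; Yara < Gita; Gita < Enzo; Enzo < Bea, each given directly.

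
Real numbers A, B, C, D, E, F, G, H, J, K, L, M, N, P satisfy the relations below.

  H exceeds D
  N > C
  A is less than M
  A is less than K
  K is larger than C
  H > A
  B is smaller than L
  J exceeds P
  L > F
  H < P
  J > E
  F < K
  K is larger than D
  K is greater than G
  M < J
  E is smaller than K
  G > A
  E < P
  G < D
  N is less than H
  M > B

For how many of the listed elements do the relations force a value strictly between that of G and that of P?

The relations place G below P. An element lies strictly between them when it is forced above G and also forced below P.
Above G: {D, H, K, J}. Below P: {C, N, A, E, D, H}.
Intersection: {D, H} — 2.

2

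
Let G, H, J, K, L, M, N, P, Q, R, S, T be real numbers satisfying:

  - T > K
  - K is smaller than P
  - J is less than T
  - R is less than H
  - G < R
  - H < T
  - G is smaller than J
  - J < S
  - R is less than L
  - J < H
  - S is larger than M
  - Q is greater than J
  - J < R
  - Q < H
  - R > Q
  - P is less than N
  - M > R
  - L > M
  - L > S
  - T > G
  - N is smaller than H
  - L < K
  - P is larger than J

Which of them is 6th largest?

Piecing the relations together gives one ordering: G < J < Q < R < M < S < L < K < P < N < H < T.
The 6th largest is L.

L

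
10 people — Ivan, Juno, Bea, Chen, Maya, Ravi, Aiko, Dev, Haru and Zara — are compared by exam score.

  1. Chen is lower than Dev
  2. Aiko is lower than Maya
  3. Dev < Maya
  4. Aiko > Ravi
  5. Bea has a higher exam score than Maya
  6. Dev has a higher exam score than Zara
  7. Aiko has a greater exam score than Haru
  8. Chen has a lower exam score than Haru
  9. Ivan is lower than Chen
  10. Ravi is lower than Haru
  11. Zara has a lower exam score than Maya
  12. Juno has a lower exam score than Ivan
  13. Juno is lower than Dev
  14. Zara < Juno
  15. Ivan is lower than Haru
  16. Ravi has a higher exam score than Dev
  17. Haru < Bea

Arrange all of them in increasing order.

Zara < Juno < Ivan < Chen < Dev < Ravi < Haru < Aiko < Maya < Bea

Nothing is placed below Zara, so it is least; from there Zara < Juno; Juno < Ivan; Ivan < Chen; Chen < Dev; Dev < Ravi; Ravi < Haru; Haru < Aiko; Aiko < Maya; Maya < Bea, each given directly.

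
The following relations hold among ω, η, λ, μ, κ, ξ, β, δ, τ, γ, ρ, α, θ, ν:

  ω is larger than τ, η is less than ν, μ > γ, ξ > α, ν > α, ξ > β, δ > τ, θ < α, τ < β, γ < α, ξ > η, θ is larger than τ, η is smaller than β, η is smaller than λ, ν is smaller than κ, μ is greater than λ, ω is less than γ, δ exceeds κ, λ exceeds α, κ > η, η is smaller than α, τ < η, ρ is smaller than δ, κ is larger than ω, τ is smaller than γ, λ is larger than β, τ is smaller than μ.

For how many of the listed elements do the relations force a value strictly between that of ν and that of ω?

2

Chaining upward from ω reaches: γ, α, ξ, κ, δ, λ, μ.
Chaining downward from ν reaches: τ, γ, η, θ, α.
Strictly between ω and ν are those in both lists: γ, α — 2 elements.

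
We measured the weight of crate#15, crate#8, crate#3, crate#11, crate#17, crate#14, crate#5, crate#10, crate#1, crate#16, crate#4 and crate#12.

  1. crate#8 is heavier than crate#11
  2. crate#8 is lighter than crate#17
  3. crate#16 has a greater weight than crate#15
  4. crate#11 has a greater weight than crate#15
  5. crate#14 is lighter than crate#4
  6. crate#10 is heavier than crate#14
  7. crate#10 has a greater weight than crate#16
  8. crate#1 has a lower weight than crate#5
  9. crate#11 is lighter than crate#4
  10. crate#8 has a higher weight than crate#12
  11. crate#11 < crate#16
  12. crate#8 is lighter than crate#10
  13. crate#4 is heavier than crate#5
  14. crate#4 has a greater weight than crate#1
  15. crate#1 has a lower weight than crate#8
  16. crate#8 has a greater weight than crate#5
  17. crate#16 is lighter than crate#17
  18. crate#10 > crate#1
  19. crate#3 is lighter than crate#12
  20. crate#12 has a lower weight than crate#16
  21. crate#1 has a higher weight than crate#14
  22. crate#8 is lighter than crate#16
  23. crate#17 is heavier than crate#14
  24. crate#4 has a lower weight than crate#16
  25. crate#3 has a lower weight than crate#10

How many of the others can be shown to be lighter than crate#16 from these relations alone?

9

Directly below crate#16: crate#15, crate#11, crate#12, crate#4, crate#8.
One step further: crate#3, crate#14, crate#1, crate#5 (9 so far).
No other element is forced below crate#16 by the given relations, so the count is 9.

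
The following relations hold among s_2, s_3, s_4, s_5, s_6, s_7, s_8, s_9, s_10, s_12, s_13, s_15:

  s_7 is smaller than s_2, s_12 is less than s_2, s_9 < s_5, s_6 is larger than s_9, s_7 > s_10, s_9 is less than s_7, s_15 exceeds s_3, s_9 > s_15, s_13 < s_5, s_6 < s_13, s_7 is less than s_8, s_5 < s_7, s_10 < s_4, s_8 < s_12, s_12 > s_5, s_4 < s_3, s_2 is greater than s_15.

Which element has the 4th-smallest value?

s_15

Piecing the relations together gives one ordering: s_10 < s_4 < s_3 < s_15 < s_9 < s_6 < s_13 < s_5 < s_7 < s_8 < s_12 < s_2.
Counting 4 from the smallest end gives s_15.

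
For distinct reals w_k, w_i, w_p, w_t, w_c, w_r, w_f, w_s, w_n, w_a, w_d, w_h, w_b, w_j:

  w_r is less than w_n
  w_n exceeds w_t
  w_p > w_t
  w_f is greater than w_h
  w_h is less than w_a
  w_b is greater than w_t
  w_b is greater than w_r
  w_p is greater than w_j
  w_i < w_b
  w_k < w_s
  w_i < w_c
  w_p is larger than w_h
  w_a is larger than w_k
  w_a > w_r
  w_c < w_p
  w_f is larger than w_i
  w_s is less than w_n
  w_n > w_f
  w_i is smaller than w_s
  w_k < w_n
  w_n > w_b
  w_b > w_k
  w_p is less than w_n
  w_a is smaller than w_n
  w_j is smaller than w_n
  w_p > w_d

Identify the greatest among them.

w_n

w_r is not greatest since w_r < w_b; w_k is not greatest since w_k < w_b; w_h is not greatest since w_h < w_a; w_i is not greatest since w_i < w_s; w_t is not greatest since w_t < w_p; w_b is not greatest since w_b < w_n; w_c is not greatest since w_c < w_p; w_j is not greatest since w_j < w_n; w_d is not greatest since w_d < w_p; w_f is not greatest since w_f < w_n; w_s is not greatest since w_s < w_n; w_a is not greatest since w_a < w_n; w_p is not greatest since w_p < w_n.
Only w_n has nothing above it, so w_n is the greatest.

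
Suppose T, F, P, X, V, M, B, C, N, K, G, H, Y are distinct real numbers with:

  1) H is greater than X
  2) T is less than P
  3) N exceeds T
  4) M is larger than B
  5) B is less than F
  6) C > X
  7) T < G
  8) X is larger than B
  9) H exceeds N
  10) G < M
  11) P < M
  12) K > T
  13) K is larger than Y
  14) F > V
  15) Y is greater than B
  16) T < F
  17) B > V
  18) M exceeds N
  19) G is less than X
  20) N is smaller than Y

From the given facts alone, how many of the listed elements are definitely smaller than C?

The elements the relations force below C are T, V, B, G, X — no chain reaches any other.
That is 5.

5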